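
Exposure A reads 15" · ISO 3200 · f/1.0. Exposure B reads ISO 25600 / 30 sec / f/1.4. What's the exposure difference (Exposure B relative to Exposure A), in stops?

3 stops brighter

Aperture: f/1.0 → f/1.4 — 1 stop narrower (darker).
Shutter speed: 15 → 30 — 1 stop slower (brighter).
ISO: 3200 → 6400 → 12800 → 25600 — 3 stops raised (brighter).
Net: −1 +1 +3 = +3 stops.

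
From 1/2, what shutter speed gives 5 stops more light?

Shutter speed: 1/2 → 1 → 2 → 4 → 8 → 15 — 5 stops longer (brighter).

15 s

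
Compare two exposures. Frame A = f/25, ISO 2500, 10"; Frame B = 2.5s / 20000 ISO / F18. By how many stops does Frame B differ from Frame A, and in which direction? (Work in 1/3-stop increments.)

Aperture: f/25 → f/22 → f/20 → f/18 — 1 stop opened up (brighter).
Shutter speed: 10 → 8 → 6 → 5 → 4 → 3.2 → 2.5 — 2 stops shorter (darker).
ISO: 2500 → 3200 → 4000 → 5000 → 6400 → 8000 → 10000 → 12800 → 16000 → 20000 — 3 stops raised (brighter).
Net: +1 −2 +3 = +2 stops.

2 stops brighter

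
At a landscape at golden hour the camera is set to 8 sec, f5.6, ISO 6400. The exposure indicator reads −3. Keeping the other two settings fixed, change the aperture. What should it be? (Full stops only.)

Underexposed by 3 stops → need 3 stops brighter.
Aperture: f/5.6 → f/4 → f/2.8 → f/2.

f/2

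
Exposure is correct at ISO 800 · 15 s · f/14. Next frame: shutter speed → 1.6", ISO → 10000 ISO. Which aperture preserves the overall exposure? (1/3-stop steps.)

f/16

Shutter speed: 15 → 13 → 10 → 8 → 6 → 5 → 4 → 3.2 → 2.5 → 2 → 1.6 — 3 1/3 stops faster (darker).
ISO: 800 → 1000 → 1250 → 1600 → 2000 → 2500 → 3200 → 4000 → 5000 → 6400 → 8000 → 10000 — 3 2/3 stops raised (brighter).
Net change so far: 1/3 stop brighter. Offset with the aperture: f/14 → f/16.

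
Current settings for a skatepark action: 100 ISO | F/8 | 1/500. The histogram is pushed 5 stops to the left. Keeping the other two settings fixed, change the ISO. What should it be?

ISO 3200

Underexposed by 5 stops → need 5 stops brighter.
ISO: 100 → 200 → 400 → 800 → 1600 → 3200.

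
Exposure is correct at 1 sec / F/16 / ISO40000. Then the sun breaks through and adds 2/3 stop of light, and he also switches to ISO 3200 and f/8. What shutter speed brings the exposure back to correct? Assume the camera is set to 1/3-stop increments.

2 s

Scene light: 2/3 stop brighter.
ISO: 40000 → 32000 → 25600 → 20000 → 16000 → 12800 → 10000 → 8000 → 6400 → 5000 → 4000 → 3200 — 3 2/3 stops lower (darker).
Aperture: f/16 → f/14 → f/13 → f/11 → f/10 → f/9 → f/8 — 2 stops wider (brighter).
Net so far: 1 stop darker. Shutter speed: 1 → 1.3 → 1.6 → 2.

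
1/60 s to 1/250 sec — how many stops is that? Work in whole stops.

2 stops

1/60 → 1/125 → 1/250 — count the steps: 2 stops.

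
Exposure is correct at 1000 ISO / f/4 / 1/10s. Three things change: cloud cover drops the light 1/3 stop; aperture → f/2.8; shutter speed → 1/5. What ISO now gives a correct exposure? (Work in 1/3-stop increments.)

Scene light: 1/3 stop darker.
Aperture: f/4 → f/3.5 → f/3.2 → f/2.8 — 1 stop wider (brighter).
Shutter speed: 1/10 → 1/8 → 1/6 → 1/5 — 1 stop slower (brighter).
Net so far: 1 2/3 stops brighter. ISO: 1000 → 800 → 640 → 500 → 400 → 320.

ISO 320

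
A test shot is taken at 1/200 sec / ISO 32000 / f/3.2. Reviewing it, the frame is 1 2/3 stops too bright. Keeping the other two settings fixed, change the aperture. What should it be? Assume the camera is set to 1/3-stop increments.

Overexposed by 1 2/3 stops → need 1 2/3 stops darker.
Aperture: f/3.2 → f/3.5 → f/4 → f/4.5 → f/5 → f/5.6.

f/5.6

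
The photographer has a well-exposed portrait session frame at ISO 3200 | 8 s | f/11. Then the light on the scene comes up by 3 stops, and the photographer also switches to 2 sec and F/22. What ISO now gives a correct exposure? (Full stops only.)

ISO 6400

Scene light: 3 stops brighter.
Shutter speed: 8 → 4 → 2 — 2 stops shorter (darker).
Aperture: f/11 → f/16 → f/22 — 2 stops narrower (darker).
Net so far: 1 stop darker. ISO: 3200 → 6400.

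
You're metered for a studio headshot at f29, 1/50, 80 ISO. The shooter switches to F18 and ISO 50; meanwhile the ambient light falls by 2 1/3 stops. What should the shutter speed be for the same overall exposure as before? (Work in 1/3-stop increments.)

1/15s

Scene light: 2 1/3 stops darker.
Aperture: f/29 → f/25 → f/22 → f/20 → f/18 — 1 1/3 stops opened up (brighter).
ISO: 80 → 64 → 50 — 2/3 stop lower (darker).
Net so far: 1 2/3 stops darker. Shutter speed: 1/50 → 1/40 → 1/30 → 1/25 → 1/20 → 1/15.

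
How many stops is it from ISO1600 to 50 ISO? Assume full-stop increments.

5 stops

1600 → 800 → 400 → 200 → 100 → 50 — count the steps: 5 stops.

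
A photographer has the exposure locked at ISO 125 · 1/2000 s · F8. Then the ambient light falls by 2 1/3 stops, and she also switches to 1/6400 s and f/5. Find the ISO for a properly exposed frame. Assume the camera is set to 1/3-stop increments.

ISO 800

Scene light: 2 1/3 stops darker.
Shutter speed: 1/2000 → 1/2500 → 1/3200 → 1/4000 → 1/5000 → 1/6400 — 1 2/3 stops faster (darker).
Aperture: f/8 → f/7.1 → f/6.3 → f/5.6 → f/5 — 1 1/3 stops larger aperture (brighter).
Net so far: 2 2/3 stops darker. ISO: 125 → 160 → 200 → 250 → 320 → 400 → 500 → 640 → 800.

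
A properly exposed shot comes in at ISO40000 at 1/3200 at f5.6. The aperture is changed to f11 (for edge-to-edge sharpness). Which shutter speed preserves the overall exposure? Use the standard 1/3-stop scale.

1/800s

Aperture: f/5.6 → f/6.3 → f/7.1 → f/8 → f/9 → f/10 → f/11 — 2 stops narrower (darker).
Need 2 stops brighter from the shutter speed: 1/3200 → 1/2500 → 1/2000 → 1/1600 → 1/1250 → 1/1000 → 1/800.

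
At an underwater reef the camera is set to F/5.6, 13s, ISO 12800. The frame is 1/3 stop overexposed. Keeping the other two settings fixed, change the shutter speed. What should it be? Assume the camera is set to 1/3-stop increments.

Overexposed by 1/3 stop → need 1/3 stop darker.
Shutter speed: 13 → 10.

10 s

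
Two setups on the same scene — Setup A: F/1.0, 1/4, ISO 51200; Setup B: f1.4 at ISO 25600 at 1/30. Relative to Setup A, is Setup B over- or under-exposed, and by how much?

5 stops darker

Aperture: f/1.0 → f/1.4 — 1 stop narrower (darker).
Shutter speed: 1/4 → 1/8 → 1/15 → 1/30 — 3 stops shorter (darker).
ISO: 51200 → 25600 — 1 stop dropped (darker).
Net: −1 −3 −1 = −5 stops.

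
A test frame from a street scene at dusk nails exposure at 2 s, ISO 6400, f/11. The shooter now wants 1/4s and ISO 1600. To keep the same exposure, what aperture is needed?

f/2

Shutter speed: 2 → 1 → 1/2 → 1/4 — 3 stops shorter (darker).
ISO: 6400 → 3200 → 1600 — 2 stops lower (darker).
Net change so far: 5 stops darker. Offset with the aperture: f/11 → f/8 → f/5.6 → f/4 → f/2.8 → f/2.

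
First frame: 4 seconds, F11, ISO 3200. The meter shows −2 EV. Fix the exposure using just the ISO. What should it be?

ISO 12800

Underexposed by 2 stops → need 2 stops brighter.
ISO: 3200 → 6400 → 12800.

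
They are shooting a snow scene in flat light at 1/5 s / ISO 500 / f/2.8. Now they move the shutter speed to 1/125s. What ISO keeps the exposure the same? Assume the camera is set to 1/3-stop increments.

ISO 12800

Shutter speed: 1/5 → 1/6 → 1/8 → 1/10 → 1/13 → 1/15 → 1/20 → 1/25 → 1/30 → 1/40 → 1/50 → 1/60 → 1/80 → 1/100 → 1/125 — 4 2/3 stops faster (darker).
Need 4 2/3 stops brighter from the ISO: 500 → 640 → 800 → 1000 → 1250 → 1600 → 2000 → 2500 → 3200 → 4000 → 5000 → 6400 → 8000 → 10000 → 12800.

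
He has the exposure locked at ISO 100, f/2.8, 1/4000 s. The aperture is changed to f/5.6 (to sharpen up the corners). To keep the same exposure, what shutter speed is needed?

1/1000s

Aperture: f/2.8 → f/4 → f/5.6 — 2 stops stopped down (darker).
Need 2 stops brighter from the shutter speed: 1/4000 → 1/2000 → 1/1000.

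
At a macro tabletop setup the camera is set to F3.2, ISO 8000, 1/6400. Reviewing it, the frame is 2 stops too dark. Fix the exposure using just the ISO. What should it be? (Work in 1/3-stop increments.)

ISO 32000

Underexposed by 2 stops → need 2 stops brighter.
ISO: 8000 → 10000 → 12800 → 16000 → 20000 → 25600 → 32000.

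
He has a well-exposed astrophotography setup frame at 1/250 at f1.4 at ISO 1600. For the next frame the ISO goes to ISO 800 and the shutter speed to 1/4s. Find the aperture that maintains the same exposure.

f/8

ISO: 1600 → 800 — 1 stop lower (darker).
Shutter speed: 1/250 → 1/125 → 1/60 → 1/30 → 1/15 → 1/8 → 1/4 — 6 stops slower (brighter).
Net change so far: 5 stops brighter. Offset with the aperture: f/1.4 → f/2 → f/2.8 → f/4 → f/5.6 → f/8.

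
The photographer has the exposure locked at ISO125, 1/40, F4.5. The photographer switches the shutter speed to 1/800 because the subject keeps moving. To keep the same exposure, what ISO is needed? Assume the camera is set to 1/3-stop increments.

Shutter speed: 1/40 → 1/50 → 1/60 → 1/80 → 1/100 → 1/125 → 1/160 → 1/200 → 1/250 → 1/320 → 1/400 → 1/500 → 1/640 → 1/800 — 4 1/3 stops faster (darker).
Need 4 1/3 stops brighter from the ISO: 125 → 160 → 200 → 250 → 320 → 400 → 500 → 640 → 800 → 1000 → 1250 → 1600 → 2000 → 2500.

ISO 2500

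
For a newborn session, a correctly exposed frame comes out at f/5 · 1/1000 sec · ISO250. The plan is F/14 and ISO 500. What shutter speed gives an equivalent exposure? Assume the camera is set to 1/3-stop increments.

1/250s

Aperture: f/5 → f/5.6 → f/6.3 → f/7.1 → f/8 → f/9 → f/10 → f/11 → f/13 → f/14 — 3 stops stopped down (darker).
ISO: 250 → 320 → 400 → 500 — 1 stop raised (brighter).
Net change so far: 2 stops darker. Offset with the shutter speed: 1/1000 → 1/800 → 1/640 → 1/500 → 1/400 → 1/320 → 1/250.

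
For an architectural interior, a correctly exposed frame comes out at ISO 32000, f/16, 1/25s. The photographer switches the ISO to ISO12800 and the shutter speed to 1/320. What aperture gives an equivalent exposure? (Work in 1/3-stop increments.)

f/2.8

ISO: 32000 → 25600 → 20000 → 16000 → 12800 — 1 1/3 stops dropped (darker).
Shutter speed: 1/25 → 1/30 → 1/40 → 1/50 → 1/60 → 1/80 → 1/100 → 1/125 → 1/160 → 1/200 → 1/250 → 1/320 — 3 2/3 stops faster (darker).
Net change so far: 5 stops darker. Offset with the aperture: f/16 → f/14 → f/13 → f/11 → f/10 → f/9 → f/8 → f/7.1 → f/6.3 → f/5.6 → f/5 → f/4.5 → f/4 → f/3.5 → f/3.2 → f/2.8.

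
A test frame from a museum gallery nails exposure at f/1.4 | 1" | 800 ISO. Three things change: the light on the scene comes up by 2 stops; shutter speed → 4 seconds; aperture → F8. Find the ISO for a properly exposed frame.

ISO 1600

Scene light: 2 stops brighter.
Shutter speed: 1 → 2 → 4 — 2 stops longer (brighter).
Aperture: f/1.4 → f/2 → f/2.8 → f/4 → f/5.6 → f/8 — 5 stops smaller aperture (darker).
Net so far: 1 stop darker. ISO: 800 → 1600.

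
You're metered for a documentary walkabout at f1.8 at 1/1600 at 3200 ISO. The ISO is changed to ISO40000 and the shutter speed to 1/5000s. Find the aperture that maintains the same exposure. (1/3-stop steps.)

f/3.5

ISO: 3200 → 4000 → 5000 → 6400 → 8000 → 10000 → 12800 → 16000 → 20000 → 25600 → 32000 → 40000 — 3 2/3 stops raised (brighter).
Shutter speed: 1/1600 → 1/2000 → 1/2500 → 1/3200 → 1/4000 → 1/5000 — 1 2/3 stops faster (darker).
Net change so far: 2 stops brighter. Offset with the aperture: f/1.8 → f/2 → f/2.2 → f/2.5 → f/2.8 → f/3.2 → f/3.5.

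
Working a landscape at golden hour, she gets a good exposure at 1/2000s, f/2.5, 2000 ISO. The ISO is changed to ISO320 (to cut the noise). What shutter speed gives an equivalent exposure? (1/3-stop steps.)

1/320s

ISO: 2000 → 1600 → 1250 → 1000 → 800 → 640 → 500 → 400 → 320 — 2 2/3 stops dropped (darker).
Need 2 2/3 stops brighter from the shutter speed: 1/2000 → 1/1600 → 1/1250 → 1/1000 → 1/800 → 1/640 → 1/500 → 1/400 → 1/320.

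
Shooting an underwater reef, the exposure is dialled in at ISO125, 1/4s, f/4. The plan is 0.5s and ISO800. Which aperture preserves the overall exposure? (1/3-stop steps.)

f/14

Shutter speed: 1/4 → 0.3 → 0.4 → 0.5 — 1 stop slower (brighter).
ISO: 125 → 160 → 200 → 250 → 320 → 400 → 500 → 640 → 800 — 2 2/3 stops higher (brighter).
Net change so far: 3 2/3 stops brighter. Offset with the aperture: f/4 → f/4.5 → f/5 → f/5.6 → f/6.3 → f/7.1 → f/8 → f/9 → f/10 → f/11 → f/13 → f/14.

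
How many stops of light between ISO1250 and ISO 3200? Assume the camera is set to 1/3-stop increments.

1 1/3 stops

1250 → 1600 → 2000 → 2500 → 3200 — count the steps: 4 third-stops = 1 1/3 stops.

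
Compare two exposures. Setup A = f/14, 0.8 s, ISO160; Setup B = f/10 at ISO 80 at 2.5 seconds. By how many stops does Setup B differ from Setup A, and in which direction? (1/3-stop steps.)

Aperture: f/14 → f/13 → f/11 → f/10 — 1 stop opened up (brighter).
Shutter speed: 0.8 → 1 → 1.3 → 1.6 → 2 → 2.5 — 1 2/3 stops longer (brighter).
ISO: 160 → 125 → 100 → 80 — 1 stop lower (darker).
Net: +1 +1 2/3 −1 = +1 2/3 stops.

1 2/3 stops brighter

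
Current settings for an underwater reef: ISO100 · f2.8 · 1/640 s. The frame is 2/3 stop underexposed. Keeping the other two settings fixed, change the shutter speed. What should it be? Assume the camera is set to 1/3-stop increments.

Underexposed by 2/3 stop → need 2/3 stop brighter.
Shutter speed: 1/640 → 1/500 → 1/400.

1/400s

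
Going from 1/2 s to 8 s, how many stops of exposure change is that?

4 stops

1/2 → 1 → 2 → 4 → 8 — count the steps: 4 stops.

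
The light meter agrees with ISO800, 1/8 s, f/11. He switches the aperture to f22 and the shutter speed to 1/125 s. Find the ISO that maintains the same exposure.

Aperture: f/11 → f/16 → f/22 — 2 stops narrower (darker).
Shutter speed: 1/8 → 1/15 → 1/30 → 1/60 → 1/125 — 4 stops faster (darker).
Net change so far: 6 stops darker. Offset with the ISO: 800 → 1600 → 3200 → 6400 → 12800 → 25600 → 51200.

ISO 51200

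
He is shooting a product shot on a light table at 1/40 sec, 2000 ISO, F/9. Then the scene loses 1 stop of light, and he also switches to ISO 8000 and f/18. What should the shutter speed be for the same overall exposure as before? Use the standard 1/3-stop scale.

Scene light: 1 stop darker.
ISO: 2000 → 2500 → 3200 → 4000 → 5000 → 6400 → 8000 — 2 stops raised (brighter).
Aperture: f/9 → f/10 → f/11 → f/13 → f/14 → f/16 → f/18 — 2 stops narrower (darker).
Net so far: 1 stop darker. Shutter speed: 1/40 → 1/30 → 1/25 → 1/20.

1/20s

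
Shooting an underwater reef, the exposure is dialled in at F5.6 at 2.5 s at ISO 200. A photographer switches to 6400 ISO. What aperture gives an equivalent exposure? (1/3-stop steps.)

f/32

ISO: 200 → 250 → 320 → 400 → 500 → 640 → 800 → 1000 → 1250 → 1600 → 2000 → 2500 → 3200 → 4000 → 5000 → 6400 — 5 stops raised (brighter).
Need 5 stops darker from the aperture: f/5.6 → f/6.3 → f/7.1 → f/8 → f/9 → f/10 → f/11 → f/13 → f/14 → f/16 → f/18 → f/20 → f/22 → f/25 → f/29 → f/32.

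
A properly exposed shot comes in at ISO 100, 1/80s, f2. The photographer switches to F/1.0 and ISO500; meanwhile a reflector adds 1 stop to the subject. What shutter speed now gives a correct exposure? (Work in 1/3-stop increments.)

Scene light: 1 stop brighter.
Aperture: f/2 → f/1.8 → f/1.6 → f/1.4 → f/1.2 → f/1.1 → f/1.0 — 2 stops larger aperture (brighter).
ISO: 100 → 125 → 160 → 200 → 250 → 320 → 400 → 500 — 2 1/3 stops raised (brighter).
Net so far: 5 1/3 stops brighter. Shutter speed: 1/80 → 1/100 → 1/125 → 1/160 → 1/200 → 1/250 → 1/320 → 1/400 → 1/500 → 1/640 → 1/800 → 1/1000 → 1/1250 → 1/1600 → 1/2000 → 1/2500 → 1/3200.

1/3200s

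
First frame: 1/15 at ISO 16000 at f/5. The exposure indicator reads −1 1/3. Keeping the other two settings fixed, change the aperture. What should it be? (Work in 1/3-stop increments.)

Underexposed by 1 1/3 stops → need 1 1/3 stops brighter.
Aperture: f/5 → f/4.5 → f/4 → f/3.5 → f/3.2.

f/3.2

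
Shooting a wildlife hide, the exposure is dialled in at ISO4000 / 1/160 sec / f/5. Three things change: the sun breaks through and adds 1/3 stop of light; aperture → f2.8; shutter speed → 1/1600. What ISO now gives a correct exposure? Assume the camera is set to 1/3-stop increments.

ISO 10000

Scene light: 1/3 stop brighter.
Aperture: f/5 → f/4.5 → f/4 → f/3.5 → f/3.2 → f/2.8 — 1 2/3 stops wider (brighter).
Shutter speed: 1/160 → 1/200 → 1/250 → 1/320 → 1/400 → 1/500 → 1/640 → 1/800 → 1/1000 → 1/1250 → 1/1600 — 3 1/3 stops shorter (darker).
Net so far: 1 1/3 stops darker. ISO: 4000 → 5000 → 6400 → 8000 → 10000.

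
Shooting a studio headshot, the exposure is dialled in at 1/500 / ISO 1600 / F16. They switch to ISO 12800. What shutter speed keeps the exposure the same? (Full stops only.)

ISO: 1600 → 3200 → 6400 → 12800 — 3 stops raised (brighter).
Need 3 stops darker from the shutter speed: 1/500 → 1/1000 → 1/2000 → 1/4000.

1/4000s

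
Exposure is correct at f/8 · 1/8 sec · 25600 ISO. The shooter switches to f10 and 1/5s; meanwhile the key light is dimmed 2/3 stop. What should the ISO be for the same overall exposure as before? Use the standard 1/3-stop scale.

ISO 40000

Scene light: 2/3 stop darker.
Aperture: f/8 → f/9 → f/10 — 2/3 stop stopped down (darker).
Shutter speed: 1/8 → 1/6 → 1/5 — 2/3 stop slower (brighter).
Net so far: 2/3 stop darker. ISO: 25600 → 32000 → 40000.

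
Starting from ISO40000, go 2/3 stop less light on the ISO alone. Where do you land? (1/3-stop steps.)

ISO: 40000 → 32000 → 25600 — 2/3 stop lower (darker).

ISO 25600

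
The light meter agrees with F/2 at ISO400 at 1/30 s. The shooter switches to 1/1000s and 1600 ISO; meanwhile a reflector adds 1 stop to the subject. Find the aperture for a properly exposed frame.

Scene light: 1 stop brighter.
Shutter speed: 1/30 → 1/60 → 1/125 → 1/250 → 1/500 → 1/1000 — 5 stops faster (darker).
ISO: 400 → 800 → 1600 — 2 stops raised (brighter).
Net so far: 2 stops darker. Aperture: f/2 → f/1.4 → f/1.0.

f/1.0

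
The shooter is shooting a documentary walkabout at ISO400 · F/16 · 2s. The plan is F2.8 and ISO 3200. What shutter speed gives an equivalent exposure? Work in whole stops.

1/125s

Aperture: f/16 → f/11 → f/8 → f/5.6 → f/4 → f/2.8 — 5 stops larger aperture (brighter).
ISO: 400 → 800 → 1600 → 3200 — 3 stops higher (brighter).
Net change so far: 8 stops brighter. Offset with the shutter speed: 2 → 1 → 1/2 → 1/4 → 1/8 → 1/15 → 1/30 → 1/60 → 1/125.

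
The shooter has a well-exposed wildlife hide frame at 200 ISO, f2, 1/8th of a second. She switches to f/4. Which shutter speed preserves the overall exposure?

1/2s

Aperture: f/2 → f/2.8 → f/4 — 2 stops stopped down (darker).
Need 2 stops brighter from the shutter speed: 1/8 → 1/4 → 1/2.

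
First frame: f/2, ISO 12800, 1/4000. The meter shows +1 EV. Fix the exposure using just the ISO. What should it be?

ISO 6400

Overexposed by 1 stop → need 1 stop darker.
ISO: 12800 → 6400.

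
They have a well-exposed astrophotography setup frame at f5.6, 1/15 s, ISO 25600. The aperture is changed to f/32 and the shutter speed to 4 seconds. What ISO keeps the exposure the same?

ISO 12800

Aperture: f/5.6 → f/8 → f/11 → f/16 → f/22 → f/32 — 5 stops narrower (darker).
Shutter speed: 1/15 → 1/8 → 1/4 → 1/2 → 1 → 2 → 4 — 6 stops slower (brighter).
Net change so far: 1 stop brighter. Offset with the ISO: 25600 → 12800.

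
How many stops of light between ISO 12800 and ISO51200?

2 stops

12800 → 25600 → 51200 — count the steps: 2 stops.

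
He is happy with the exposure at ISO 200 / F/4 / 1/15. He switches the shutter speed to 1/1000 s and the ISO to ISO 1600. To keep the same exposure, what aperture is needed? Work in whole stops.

Shutter speed: 1/15 → 1/30 → 1/60 → 1/125 → 1/250 → 1/500 → 1/1000 — 6 stops shorter (darker).
ISO: 200 → 400 → 800 → 1600 — 3 stops higher (brighter).
Net change so far: 3 stops darker. Offset with the aperture: f/4 → f/2.8 → f/2 → f/1.4.

f/1.4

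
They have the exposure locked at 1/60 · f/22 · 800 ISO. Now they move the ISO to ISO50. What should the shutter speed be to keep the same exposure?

1/4s

ISO: 800 → 400 → 200 → 100 → 50 — 4 stops lower (darker).
Need 4 stops brighter from the shutter speed: 1/60 → 1/30 → 1/15 → 1/8 → 1/4.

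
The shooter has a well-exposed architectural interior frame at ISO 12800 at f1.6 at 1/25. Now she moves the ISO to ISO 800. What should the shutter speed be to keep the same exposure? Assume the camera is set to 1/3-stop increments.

ISO: 12800 → 10000 → 8000 → 6400 → 5000 → 4000 → 3200 → 2500 → 2000 → 1600 → 1250 → 1000 → 800 — 4 stops lower (darker).
Need 4 stops brighter from the shutter speed: 1/25 → 1/20 → 1/15 → 1/13 → 1/10 → 1/8 → 1/6 → 1/5 → 1/4 → 0.3 → 0.4 → 0.5 → 0.6.

0.6 s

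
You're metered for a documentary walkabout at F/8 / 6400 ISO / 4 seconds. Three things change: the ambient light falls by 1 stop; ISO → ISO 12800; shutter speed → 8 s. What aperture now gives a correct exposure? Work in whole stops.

f/11

Scene light: 1 stop darker.
ISO: 6400 → 12800 — 1 stop higher (brighter).
Shutter speed: 4 → 8 — 1 stop slower (brighter).
Net so far: 1 stop brighter. Aperture: f/8 → f/11.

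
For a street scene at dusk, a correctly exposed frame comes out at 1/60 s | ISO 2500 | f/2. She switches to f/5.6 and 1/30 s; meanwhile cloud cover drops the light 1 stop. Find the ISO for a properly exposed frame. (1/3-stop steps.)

Scene light: 1 stop darker.
Aperture: f/2 → f/2.2 → f/2.5 → f/2.8 → f/3.2 → f/3.5 → f/4 → f/4.5 → f/5 → f/5.6 — 3 stops narrower (darker).
Shutter speed: 1/60 → 1/50 → 1/40 → 1/30 — 1 stop slower (brighter).
Net so far: 3 stops darker. ISO: 2500 → 3200 → 4000 → 5000 → 6400 → 8000 → 10000 → 12800 → 16000 → 20000.

ISO 20000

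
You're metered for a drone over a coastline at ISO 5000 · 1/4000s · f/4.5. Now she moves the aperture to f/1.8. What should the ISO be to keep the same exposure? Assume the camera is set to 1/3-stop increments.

Aperture: f/4.5 → f/4 → f/3.5 → f/3.2 → f/2.8 → f/2.5 → f/2.2 → f/2 → f/1.8 — 2 2/3 stops wider (brighter).
Need 2 2/3 stops darker from the ISO: 5000 → 4000 → 3200 → 2500 → 2000 → 1600 → 1250 → 1000 → 800.

ISO 800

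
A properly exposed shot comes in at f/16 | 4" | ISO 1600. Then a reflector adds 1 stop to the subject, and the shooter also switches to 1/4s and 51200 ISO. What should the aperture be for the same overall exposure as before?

Scene light: 1 stop brighter.
Shutter speed: 4 → 2 → 1 → 1/2 → 1/4 — 4 stops faster (darker).
ISO: 1600 → 3200 → 6400 → 12800 → 25600 → 51200 — 5 stops higher (brighter).
Net so far: 2 stops brighter. Aperture: f/16 → f/22 → f/32.

f/32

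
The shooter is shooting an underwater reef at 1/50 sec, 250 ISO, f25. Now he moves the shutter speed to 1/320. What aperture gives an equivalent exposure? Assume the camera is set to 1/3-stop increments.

Shutter speed: 1/50 → 1/60 → 1/80 → 1/100 → 1/125 → 1/160 → 1/200 → 1/250 → 1/320 — 2 2/3 stops shorter (darker).
Need 2 2/3 stops brighter from the aperture: f/25 → f/22 → f/20 → f/18 → f/16 → f/14 → f/13 → f/11 → f/10.

f/10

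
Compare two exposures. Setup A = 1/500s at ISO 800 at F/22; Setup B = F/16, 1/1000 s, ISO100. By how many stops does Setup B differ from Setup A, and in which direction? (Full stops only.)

Aperture: f/22 → f/16 — 1 stop opened up (brighter).
Shutter speed: 1/500 → 1/1000 — 1 stop faster (darker).
ISO: 800 → 400 → 200 → 100 — 3 stops dropped (darker).
Net: +1 −1 −3 = −3 stops.

3 stops darker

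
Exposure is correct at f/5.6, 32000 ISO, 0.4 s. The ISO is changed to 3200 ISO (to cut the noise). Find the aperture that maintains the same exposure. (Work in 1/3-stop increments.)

f/1.8

ISO: 32000 → 25600 → 20000 → 16000 → 12800 → 10000 → 8000 → 6400 → 5000 → 4000 → 3200 — 3 1/3 stops dropped (darker).
Need 3 1/3 stops brighter from the aperture: f/5.6 → f/5 → f/4.5 → f/4 → f/3.5 → f/3.2 → f/2.8 → f/2.5 → f/2.2 → f/2 → f/1.8.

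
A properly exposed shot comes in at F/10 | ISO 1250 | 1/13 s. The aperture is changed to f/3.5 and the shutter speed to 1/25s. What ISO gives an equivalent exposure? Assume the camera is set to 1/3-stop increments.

ISO 320

Aperture: f/10 → f/9 → f/8 → f/7.1 → f/6.3 → f/5.6 → f/5 → f/4.5 → f/4 → f/3.5 — 3 stops wider (brighter).
Shutter speed: 1/13 → 1/15 → 1/20 → 1/25 — 1 stop shorter (darker).
Net change so far: 2 stops brighter. Offset with the ISO: 1250 → 1000 → 800 → 640 → 500 → 400 → 320.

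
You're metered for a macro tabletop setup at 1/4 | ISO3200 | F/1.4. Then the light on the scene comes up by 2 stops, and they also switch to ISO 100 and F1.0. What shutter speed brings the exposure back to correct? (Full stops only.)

1 s

Scene light: 2 stops brighter.
ISO: 3200 → 1600 → 800 → 400 → 200 → 100 — 5 stops dropped (darker).
Aperture: f/1.4 → f/1.0 — 1 stop opened up (brighter).
Net so far: 2 stops darker. Shutter speed: 1/4 → 1/2 → 1.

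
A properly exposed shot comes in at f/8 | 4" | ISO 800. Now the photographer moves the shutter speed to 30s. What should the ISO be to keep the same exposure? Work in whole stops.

Shutter speed: 4 → 8 → 15 → 30 — 3 stops longer (brighter).
Need 3 stops darker from the ISO: 800 → 400 → 200 → 100.

ISO 100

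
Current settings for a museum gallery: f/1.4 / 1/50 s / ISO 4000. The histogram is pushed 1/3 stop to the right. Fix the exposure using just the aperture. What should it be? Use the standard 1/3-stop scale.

Overexposed by 1/3 stop → need 1/3 stop darker.
Aperture: f/1.4 → f/1.6.

f/1.6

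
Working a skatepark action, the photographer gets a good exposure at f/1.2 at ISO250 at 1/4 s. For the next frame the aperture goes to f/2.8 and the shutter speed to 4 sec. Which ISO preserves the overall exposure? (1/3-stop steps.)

Aperture: f/1.2 → f/1.4 → f/1.6 → f/1.8 → f/2 → f/2.2 → f/2.5 → f/2.8 — 2 1/3 stops smaller aperture (darker).
Shutter speed: 1/4 → 0.3 → 0.4 → 0.5 → 0.6 → 0.8 → 1 → 1.3 → 1.6 → 2 → 2.5 → 3.2 → 4 — 4 stops slower (brighter).
Net change so far: 1 2/3 stops brighter. Offset with the ISO: 250 → 200 → 160 → 125 → 100 → 80.

ISO 80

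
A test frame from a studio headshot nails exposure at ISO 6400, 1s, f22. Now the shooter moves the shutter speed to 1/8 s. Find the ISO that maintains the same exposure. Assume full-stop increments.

Shutter speed: 1 → 1/2 → 1/4 → 1/8 — 3 stops faster (darker).
Need 3 stops brighter from the ISO: 6400 → 12800 → 25600 → 51200.

ISO 51200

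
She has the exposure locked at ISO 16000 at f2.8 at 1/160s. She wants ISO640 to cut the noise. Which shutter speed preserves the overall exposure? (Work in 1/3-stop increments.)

ISO: 16000 → 12800 → 10000 → 8000 → 6400 → 5000 → 4000 → 3200 → 2500 → 2000 → 1600 → 1250 → 1000 → 800 → 640 — 4 2/3 stops lower (darker).
Need 4 2/3 stops brighter from the shutter speed: 1/160 → 1/125 → 1/100 → 1/80 → 1/60 → 1/50 → 1/40 → 1/30 → 1/25 → 1/20 → 1/15 → 1/13 → 1/10 → 1/8 → 1/6.

1/6s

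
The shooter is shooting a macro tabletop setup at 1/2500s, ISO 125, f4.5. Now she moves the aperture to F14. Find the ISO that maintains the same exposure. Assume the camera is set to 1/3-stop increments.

Aperture: f/4.5 → f/5 → f/5.6 → f/6.3 → f/7.1 → f/8 → f/9 → f/10 → f/11 → f/13 → f/14 — 3 1/3 stops smaller aperture (darker).
Need 3 1/3 stops brighter from the ISO: 125 → 160 → 200 → 250 → 320 → 400 → 500 → 640 → 800 → 1000 → 1250.

ISO 1250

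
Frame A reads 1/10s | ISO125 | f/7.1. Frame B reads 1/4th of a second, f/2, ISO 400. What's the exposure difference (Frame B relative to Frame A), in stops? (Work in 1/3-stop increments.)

Aperture: f/7.1 → f/6.3 → f/5.6 → f/5 → f/4.5 → f/4 → f/3.5 → f/3.2 → f/2.8 → f/2.5 → f/2.2 → f/2 — 3 2/3 stops larger aperture (brighter).
Shutter speed: 1/10 → 1/8 → 1/6 → 1/5 → 1/4 — 1 1/3 stops slower (brighter).
ISO: 125 → 160 → 200 → 250 → 320 → 400 — 1 2/3 stops raised (brighter).
Net: +3 2/3 +1 1/3 +1 2/3 = +6 2/3 stops.

6 2/3 stops brighter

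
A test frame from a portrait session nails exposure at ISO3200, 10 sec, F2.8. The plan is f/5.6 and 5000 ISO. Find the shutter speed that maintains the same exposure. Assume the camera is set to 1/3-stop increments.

25 s

Aperture: f/2.8 → f/3.2 → f/3.5 → f/4 → f/4.5 → f/5 → f/5.6 — 2 stops smaller aperture (darker).
ISO: 3200 → 4000 → 5000 — 2/3 stop raised (brighter).
Net change so far: 1 1/3 stops darker. Offset with the shutter speed: 10 → 13 → 15 → 20 → 25.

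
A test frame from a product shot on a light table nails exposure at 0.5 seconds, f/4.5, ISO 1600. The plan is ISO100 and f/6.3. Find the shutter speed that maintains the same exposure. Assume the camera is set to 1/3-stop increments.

15 s

ISO: 1600 → 1250 → 1000 → 800 → 640 → 500 → 400 → 320 → 250 → 200 → 160 → 125 → 100 — 4 stops lower (darker).
Aperture: f/4.5 → f/5 → f/5.6 → f/6.3 — 1 stop narrower (darker).
Net change so far: 5 stops darker. Offset with the shutter speed: 0.5 → 0.6 → 0.8 → 1 → 1.3 → 1.6 → 2 → 2.5 → 3.2 → 4 → 5 → 6 → 8 → 10 → 13 → 15.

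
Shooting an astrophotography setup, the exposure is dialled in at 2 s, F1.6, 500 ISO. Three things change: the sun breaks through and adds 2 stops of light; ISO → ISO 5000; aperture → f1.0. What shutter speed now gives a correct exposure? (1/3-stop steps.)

Scene light: 2 stops brighter.
ISO: 500 → 640 → 800 → 1000 → 1250 → 1600 → 2000 → 2500 → 3200 → 4000 → 5000 — 3 1/3 stops higher (brighter).
Aperture: f/1.6 → f/1.4 → f/1.2 → f/1.1 → f/1.0 — 1 1/3 stops wider (brighter).
Net so far: 6 2/3 stops brighter. Shutter speed: 2 → 1.6 → 1.3 → 1 → 0.8 → 0.6 → 0.5 → 0.4 → 0.3 → 1/4 → 1/5 → 1/6 → 1/8 → 1/10 → 1/13 → 1/15 → 1/20 → 1/25 → 1/30 → 1/40 → 1/50.

1/50s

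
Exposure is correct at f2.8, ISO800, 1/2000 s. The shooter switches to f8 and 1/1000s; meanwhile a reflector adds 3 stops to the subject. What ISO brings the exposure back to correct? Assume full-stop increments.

ISO 400

Scene light: 3 stops brighter.
Aperture: f/2.8 → f/4 → f/5.6 → f/8 — 3 stops stopped down (darker).
Shutter speed: 1/2000 → 1/1000 — 1 stop slower (brighter).
Net so far: 1 stop brighter. ISO: 800 → 400.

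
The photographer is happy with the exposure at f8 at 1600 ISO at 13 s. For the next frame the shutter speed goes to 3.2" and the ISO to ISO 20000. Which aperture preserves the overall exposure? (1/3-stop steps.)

Shutter speed: 13 → 10 → 8 → 6 → 5 → 4 → 3.2 — 2 stops shorter (darker).
ISO: 1600 → 2000 → 2500 → 3200 → 4000 → 5000 → 6400 → 8000 → 10000 → 12800 → 16000 → 20000 — 3 2/3 stops higher (brighter).
Net change so far: 1 2/3 stops brighter. Offset with the aperture: f/8 → f/9 → f/10 → f/11 → f/13 → f/14.

f/14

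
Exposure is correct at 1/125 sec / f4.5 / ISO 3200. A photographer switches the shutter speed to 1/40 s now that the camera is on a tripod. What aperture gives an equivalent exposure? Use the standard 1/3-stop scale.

f/8

Shutter speed: 1/125 → 1/100 → 1/80 → 1/60 → 1/50 → 1/40 — 1 2/3 stops longer (brighter).
Need 1 2/3 stops darker from the aperture: f/4.5 → f/5 → f/5.6 → f/6.3 → f/7.1 → f/8.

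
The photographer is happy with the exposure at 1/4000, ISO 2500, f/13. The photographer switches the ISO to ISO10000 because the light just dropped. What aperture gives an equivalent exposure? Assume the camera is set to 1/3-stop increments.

f/25

ISO: 2500 → 3200 → 4000 → 5000 → 6400 → 8000 → 10000 — 2 stops higher (brighter).
Need 2 stops darker from the aperture: f/13 → f/14 → f/16 → f/18 → f/20 → f/22 → f/25.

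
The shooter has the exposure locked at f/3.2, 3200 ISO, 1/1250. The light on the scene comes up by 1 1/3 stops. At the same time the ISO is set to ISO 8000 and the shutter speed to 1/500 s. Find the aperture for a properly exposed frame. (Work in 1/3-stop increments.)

f/13

Scene light: 1 1/3 stops brighter.
ISO: 3200 → 4000 → 5000 → 6400 → 8000 — 1 1/3 stops raised (brighter).
Shutter speed: 1/1250 → 1/1000 → 1/800 → 1/640 → 1/500 — 1 1/3 stops slower (brighter).
Net so far: 4 stops brighter. Aperture: f/3.2 → f/3.5 → f/4 → f/4.5 → f/5 → f/5.6 → f/6.3 → f/7.1 → f/8 → f/9 → f/10 → f/11 → f/13.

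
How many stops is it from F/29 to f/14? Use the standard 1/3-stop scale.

f/29 → f/25 → f/22 → f/20 → f/18 → f/16 → f/14 — count the steps: 6 third-stops = 2 stops.

2 stops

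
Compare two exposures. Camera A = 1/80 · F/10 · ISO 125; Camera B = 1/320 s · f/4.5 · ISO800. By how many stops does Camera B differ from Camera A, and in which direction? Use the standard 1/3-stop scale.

Aperture: f/10 → f/9 → f/8 → f/7.1 → f/6.3 → f/5.6 → f/5 → f/4.5 — 2 1/3 stops wider (brighter).
Shutter speed: 1/80 → 1/100 → 1/125 → 1/160 → 1/200 → 1/250 → 1/320 — 2 stops shorter (darker).
ISO: 125 → 160 → 200 → 250 → 320 → 400 → 500 → 640 → 800 — 2 2/3 stops higher (brighter).
Net: +2 1/3 −2 +2 2/3 = +3 stops.

3 stops brighter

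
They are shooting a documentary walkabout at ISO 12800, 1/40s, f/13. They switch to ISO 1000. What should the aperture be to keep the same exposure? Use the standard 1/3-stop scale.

ISO: 12800 → 10000 → 8000 → 6400 → 5000 → 4000 → 3200 → 2500 → 2000 → 1600 → 1250 → 1000 — 3 2/3 stops lower (darker).
Need 3 2/3 stops brighter from the aperture: f/13 → f/11 → f/10 → f/9 → f/8 → f/7.1 → f/6.3 → f/5.6 → f/5 → f/4.5 → f/4 → f/3.5.

f/3.5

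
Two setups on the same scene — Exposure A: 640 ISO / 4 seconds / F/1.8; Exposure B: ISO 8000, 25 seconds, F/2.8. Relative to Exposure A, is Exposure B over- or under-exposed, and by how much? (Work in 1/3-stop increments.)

5 stops brighter

Aperture: f/1.8 → f/2 → f/2.2 → f/2.5 → f/2.8 — 1 1/3 stops narrower (darker).
Shutter speed: 4 → 5 → 6 → 8 → 10 → 13 → 15 → 20 → 25 — 2 2/3 stops longer (brighter).
ISO: 640 → 800 → 1000 → 1250 → 1600 → 2000 → 2500 → 3200 → 4000 → 5000 → 6400 → 8000 — 3 2/3 stops higher (brighter).
Net: −1 1/3 +2 2/3 +3 2/3 = +5 stops.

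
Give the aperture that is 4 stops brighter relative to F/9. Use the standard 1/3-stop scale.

f/2.2

Aperture: f/9 → f/8 → f/7.1 → f/6.3 → f/5.6 → f/5 → f/4.5 → f/4 → f/3.5 → f/3.2 → f/2.8 → f/2.5 → f/2.2 — 4 stops opened up (brighter).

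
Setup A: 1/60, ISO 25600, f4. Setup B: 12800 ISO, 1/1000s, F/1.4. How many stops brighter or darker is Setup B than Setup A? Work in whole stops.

Aperture: f/4 → f/2.8 → f/2 → f/1.4 — 3 stops opened up (brighter).
Shutter speed: 1/60 → 1/125 → 1/250 → 1/500 → 1/1000 — 4 stops faster (darker).
ISO: 25600 → 12800 — 1 stop dropped (darker).
Net: +3 −4 −1 = −2 stops.

2 stops darker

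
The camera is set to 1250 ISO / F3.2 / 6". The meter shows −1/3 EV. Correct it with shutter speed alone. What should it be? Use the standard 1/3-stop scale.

Underexposed by 1/3 stop → need 1/3 stop brighter.
Shutter speed: 6 → 8.

8 s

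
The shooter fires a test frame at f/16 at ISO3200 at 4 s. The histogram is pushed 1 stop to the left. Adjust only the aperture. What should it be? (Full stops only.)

Underexposed by 1 stop → need 1 stop brighter.
Aperture: f/16 → f/11.

f/11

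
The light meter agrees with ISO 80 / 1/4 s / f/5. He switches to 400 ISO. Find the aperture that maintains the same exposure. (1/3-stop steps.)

f/11

ISO: 80 → 100 → 125 → 160 → 200 → 250 → 320 → 400 — 2 1/3 stops higher (brighter).
Need 2 1/3 stops darker from the aperture: f/5 → f/5.6 → f/6.3 → f/7.1 → f/8 → f/9 → f/10 → f/11.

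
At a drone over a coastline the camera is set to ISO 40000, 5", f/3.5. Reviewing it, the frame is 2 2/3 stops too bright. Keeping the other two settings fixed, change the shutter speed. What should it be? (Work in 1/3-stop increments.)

0.8 s

Overexposed by 2 2/3 stops → need 2 2/3 stops darker.
Shutter speed: 5 → 4 → 3.2 → 2.5 → 2 → 1.6 → 1.3 → 1 → 0.8.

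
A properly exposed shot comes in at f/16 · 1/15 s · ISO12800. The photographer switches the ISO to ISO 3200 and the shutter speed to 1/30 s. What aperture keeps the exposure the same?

f/5.6

ISO: 12800 → 6400 → 3200 — 2 stops lower (darker).
Shutter speed: 1/15 → 1/30 — 1 stop shorter (darker).
Net change so far: 3 stops darker. Offset with the aperture: f/16 → f/11 → f/8 → f/5.6.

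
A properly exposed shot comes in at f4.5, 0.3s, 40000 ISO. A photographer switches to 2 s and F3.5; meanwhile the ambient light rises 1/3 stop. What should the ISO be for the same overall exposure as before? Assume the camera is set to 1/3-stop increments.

ISO 3200

Scene light: 1/3 stop brighter.
Shutter speed: 0.3 → 0.4 → 0.5 → 0.6 → 0.8 → 1 → 1.3 → 1.6 → 2 — 2 2/3 stops longer (brighter).
Aperture: f/4.5 → f/4 → f/3.5 — 2/3 stop larger aperture (brighter).
Net so far: 3 2/3 stops brighter. ISO: 40000 → 32000 → 25600 → 20000 → 16000 → 12800 → 10000 → 8000 → 6400 → 5000 → 4000 → 3200.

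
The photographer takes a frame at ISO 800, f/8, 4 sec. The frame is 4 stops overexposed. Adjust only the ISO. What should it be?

ISO 50

Overexposed by 4 stops → need 4 stops darker.
ISO: 800 → 400 → 200 → 100 → 50.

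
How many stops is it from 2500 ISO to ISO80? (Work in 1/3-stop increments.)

5 stops

2500 → 2000 → 1600 → 1250 → 1000 → 800 → 640 → 500 → 400 → 320 → 250 → 200 → 160 → 125 → 100 → 80 — count the steps: 15 third-stops = 5 stops.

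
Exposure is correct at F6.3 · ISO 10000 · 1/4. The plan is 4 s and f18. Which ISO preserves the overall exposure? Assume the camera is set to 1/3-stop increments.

Shutter speed: 1/4 → 0.3 → 0.4 → 0.5 → 0.6 → 0.8 → 1 → 1.3 → 1.6 → 2 → 2.5 → 3.2 → 4 — 4 stops slower (brighter).
Aperture: f/6.3 → f/7.1 → f/8 → f/9 → f/10 → f/11 → f/13 → f/14 → f/16 → f/18 — 3 stops stopped down (darker).
Net change so far: 1 stop brighter. Offset with the ISO: 10000 → 8000 → 6400 → 5000.

ISO 5000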